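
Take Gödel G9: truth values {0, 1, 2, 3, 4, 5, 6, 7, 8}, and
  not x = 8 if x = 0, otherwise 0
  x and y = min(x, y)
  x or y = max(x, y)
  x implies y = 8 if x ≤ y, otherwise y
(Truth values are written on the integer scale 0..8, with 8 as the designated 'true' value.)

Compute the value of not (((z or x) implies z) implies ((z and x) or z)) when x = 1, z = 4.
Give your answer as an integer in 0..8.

z or x = 4 or 1 = 4
(z or x) implies z = 4 implies 4 = 8
z and x = 4 and 1 = 1
(z and x) or z = 1 or 4 = 4
((z or x) implies z) implies ((z and x) or z) = 8 implies 4 = 4
not (((z or x) implies z) implies ((z and x) or z)) = not 4 = 0

0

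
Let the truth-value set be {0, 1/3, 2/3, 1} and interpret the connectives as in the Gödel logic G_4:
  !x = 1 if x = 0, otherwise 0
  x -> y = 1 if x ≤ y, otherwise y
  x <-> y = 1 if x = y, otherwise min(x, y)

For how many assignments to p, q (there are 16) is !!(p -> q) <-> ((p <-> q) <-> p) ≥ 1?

p = 0, q = 0 ↦ 0  <
p = 0, q = 1/3 ↦ 1  ≥
p = 0, q = 2/3 ↦ 1  ≥
p = 0, q = 1 ↦ 1  ≥
p = 1/3, q = 0 ↦ 1  ≥
p = 1/3, q = 1/3 ↦ 1/3  <
p = 1/3, q = 2/3 ↦ 1  ≥
p = 1/3, q = 1 ↦ 1  ≥
p = 2/3, q = 0 ↦ 1  ≥
p = 2/3, q = 1/3 ↦ 1/3  <
p = 2/3, q = 2/3 ↦ 2/3  <
p = 2/3, q = 1 ↦ 1  ≥
p = 1, q = 0 ↦ 1  ≥
p = 1, q = 1/3 ↦ 1/3  <
p = 1, q = 2/3 ↦ 2/3  <
p = 1, q = 1 ↦ 1  ≥
So 10 of the 16 assignments meet the threshold.

10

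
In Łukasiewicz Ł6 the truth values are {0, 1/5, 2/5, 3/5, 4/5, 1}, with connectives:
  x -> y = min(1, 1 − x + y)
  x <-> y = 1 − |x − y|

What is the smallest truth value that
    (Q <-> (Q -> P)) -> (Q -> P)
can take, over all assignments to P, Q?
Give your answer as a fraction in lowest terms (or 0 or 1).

3/5

Take P = 0, Q = 3/5:
Q -> P = 3/5 -> 0 = 2/5
Q <-> (Q -> P) = 3/5 <-> 2/5 = 4/5
Q -> P = 3/5 -> 0 = 2/5
(Q <-> (Q -> P)) -> (Q -> P) = 4/5 -> 2/5 = 3/5
No assignment yields a value below 3/5, so this is the minimum.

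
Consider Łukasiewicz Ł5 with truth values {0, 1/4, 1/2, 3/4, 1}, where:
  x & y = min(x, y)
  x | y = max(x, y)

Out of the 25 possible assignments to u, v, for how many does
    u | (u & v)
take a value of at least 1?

value 1: 5 assignments (counts)
value 3/4: 5 assignments
value 1/2: 5 assignments
value 1/4: 5 assignments
value 0: 5 assignments
So 5 of the 25 assignments meet the threshold.

5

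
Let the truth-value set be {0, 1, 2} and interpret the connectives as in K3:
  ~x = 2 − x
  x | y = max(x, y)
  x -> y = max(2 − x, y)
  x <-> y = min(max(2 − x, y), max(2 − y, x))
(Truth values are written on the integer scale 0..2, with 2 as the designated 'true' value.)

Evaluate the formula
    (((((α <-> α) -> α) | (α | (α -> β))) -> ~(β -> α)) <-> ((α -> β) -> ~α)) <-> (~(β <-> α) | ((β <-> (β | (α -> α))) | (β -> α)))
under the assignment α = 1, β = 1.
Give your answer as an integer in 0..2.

α <-> α = 1 <-> 1 = 1
(α <-> α) -> α = 1 -> 1 = 1
α -> β = 1 -> 1 = 1
α | (α -> β) = 1 | 1 = 1
((α <-> α) -> α) | (α | (α -> β)) = 1 | 1 = 1
β -> α = 1 -> 1 = 1
~(β -> α) = ~1 = 1
(((α <-> α) -> α) | (α | (α -> β))) -> ~(β -> α) = 1 -> 1 = 1
α -> β = 1 -> 1 = 1
~α = ~1 = 1
(α -> β) -> ~α = 1 -> 1 = 1
((((α <-> α) -> α) | (α | (α -> β))) -> ~(β -> α)) <-> ((α -> β) -> ~α) = 1 <-> 1 = 1
β <-> α = 1 <-> 1 = 1
~(β <-> α) = ~1 = 1
α -> α = 1 -> 1 = 1
β | (α -> α) = 1 | 1 = 1
β <-> (β | (α -> α)) = 1 <-> 1 = 1
β -> α = 1 -> 1 = 1
(β <-> (β | (α -> α))) | (β -> α) = 1 | 1 = 1
~(β <-> α) | ((β <-> (β | (α -> α))) | (β -> α)) = 1 | 1 = 1
(((((α <-> α) -> α) | (α | (α -> β))) -> ~(β -> α)) <-> ((α -> β) -> ~α)) <-> (~(β <-> α) | ((β <-> (β | (α -> α))) | (β -> α))) = 1 <-> 1 = 1

1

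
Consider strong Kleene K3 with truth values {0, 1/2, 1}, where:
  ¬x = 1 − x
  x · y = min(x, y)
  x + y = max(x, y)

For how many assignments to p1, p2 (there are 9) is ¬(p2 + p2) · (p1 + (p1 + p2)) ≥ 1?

p1 = 0, p2 = 0 ↦ 0  <
p1 = 0, p2 = 1/2 ↦ 1/2  <
p1 = 0, p2 = 1 ↦ 0  <
p1 = 1/2, p2 = 0 ↦ 1/2  <
p1 = 1/2, p2 = 1/2 ↦ 1/2  <
p1 = 1/2, p2 = 1 ↦ 0  <
p1 = 1, p2 = 0 ↦ 1  ≥
p1 = 1, p2 = 1/2 ↦ 1/2  <
p1 = 1, p2 = 1 ↦ 0  <
So 1 of the 9 assignments meets the threshold.

1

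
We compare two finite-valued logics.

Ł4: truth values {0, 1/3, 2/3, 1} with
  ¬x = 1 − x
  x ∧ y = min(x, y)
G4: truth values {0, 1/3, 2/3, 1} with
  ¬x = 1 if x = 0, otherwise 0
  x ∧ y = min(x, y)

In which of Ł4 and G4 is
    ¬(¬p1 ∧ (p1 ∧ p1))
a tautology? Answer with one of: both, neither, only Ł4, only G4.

In Ł4: at p1 = 1/3 the value is 2/3 — not a tautology.
In G4: every assignment gives 1 — tautology.

only G4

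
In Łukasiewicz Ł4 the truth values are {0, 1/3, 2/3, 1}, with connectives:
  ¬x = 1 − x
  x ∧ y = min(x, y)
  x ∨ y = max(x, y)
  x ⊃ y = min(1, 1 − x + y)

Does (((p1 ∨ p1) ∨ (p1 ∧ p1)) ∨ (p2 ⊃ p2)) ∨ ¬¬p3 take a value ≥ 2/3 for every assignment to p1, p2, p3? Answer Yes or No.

At p1 = 1/3, p2 = 1, p3 = 1, for instance:
p1 ∨ p1 = 1/3 ∨ 1/3 = 1/3
p1 ∧ p1 = 1/3 ∧ 1/3 = 1/3
(p1 ∨ p1) ∨ (p1 ∧ p1) = 1/3 ∨ 1/3 = 1/3
p2 ⊃ p2 = 1 ⊃ 1 = 1
((p1 ∨ p1) ∨ (p1 ∧ p1)) ∨ (p2 ⊃ p2) = 1/3 ∨ 1 = 1
¬p3 = ¬1 = 0
¬¬p3 = ¬0 = 1
(((p1 ∨ p1) ∨ (p1 ∧ p1)) ∨ (p2 ⊃ p2)) ∨ ¬¬p3 = 1 ∨ 1 = 1
and checking the remaining 63 assignments likewise gives ≥ 2/3 in every case.

Yes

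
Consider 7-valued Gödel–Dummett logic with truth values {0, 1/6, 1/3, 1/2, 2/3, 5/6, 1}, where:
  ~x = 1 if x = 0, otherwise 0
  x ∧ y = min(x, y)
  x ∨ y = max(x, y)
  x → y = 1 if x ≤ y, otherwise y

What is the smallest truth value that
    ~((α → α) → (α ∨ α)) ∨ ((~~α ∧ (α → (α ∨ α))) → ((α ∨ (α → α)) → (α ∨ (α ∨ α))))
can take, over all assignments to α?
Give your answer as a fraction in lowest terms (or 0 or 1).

Take α = 1/6:
α → α = 1/6 → 1/6 = 1
α ∨ α = 1/6 ∨ 1/6 = 1/6
(α → α) → (α ∨ α) = 1 → 1/6 = 1/6
~((α → α) → (α ∨ α)) = ~1/6 = 0
~α = ~1/6 = 0
~~α = ~0 = 1
α ∨ α = 1/6 ∨ 1/6 = 1/6
α → (α ∨ α) = 1/6 → 1/6 = 1
~~α ∧ (α → (α ∨ α)) = 1 ∧ 1 = 1
α → α = 1/6 → 1/6 = 1
α ∨ (α → α) = 1/6 ∨ 1 = 1
α ∨ α = 1/6 ∨ 1/6 = 1/6
α ∨ (α ∨ α) = 1/6 ∨ 1/6 = 1/6
(α ∨ (α → α)) → (α ∨ (α ∨ α)) = 1 → 1/6 = 1/6
(~~α ∧ (α → (α ∨ α))) → ((α ∨ (α → α)) → (α ∨ (α ∨ α))) = 1 → 1/6 = 1/6
~((α → α) → (α ∨ α)) ∨ ((~~α ∧ (α → (α ∨ α))) → ((α ∨ (α → α)) → (α ∨ (α ∨ α)))) = 0 ∨ 1/6 = 1/6
No assignment yields a value below 1/6, so this is the minimum.

1/6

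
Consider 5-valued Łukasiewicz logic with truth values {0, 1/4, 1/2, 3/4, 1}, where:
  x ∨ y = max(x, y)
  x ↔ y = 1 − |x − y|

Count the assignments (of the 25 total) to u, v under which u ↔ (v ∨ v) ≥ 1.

value 1: 5 assignments (counts)
value 3/4: 8 assignments
value 1/2: 6 assignments
value 1/4: 4 assignments
value 0: 2 assignments
So 5 of the 25 assignments meet the threshold.

5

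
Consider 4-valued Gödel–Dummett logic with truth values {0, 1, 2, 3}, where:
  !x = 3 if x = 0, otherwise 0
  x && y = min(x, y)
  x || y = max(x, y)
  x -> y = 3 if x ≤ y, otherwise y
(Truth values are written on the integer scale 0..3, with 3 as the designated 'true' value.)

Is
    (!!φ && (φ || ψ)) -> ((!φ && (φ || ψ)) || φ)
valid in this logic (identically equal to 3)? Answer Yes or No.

No

Counterexample: take φ = 1, ψ = 2.
!φ = !1 = 0
!!φ = !0 = 3
φ || ψ = 1 || 2 = 2
!!φ && (φ || ψ) = 3 && 2 = 2
!φ = !1 = 0
φ || ψ = 1 || 2 = 2
!φ && (φ || ψ) = 0 && 2 = 0
(!φ && (φ || ψ)) || φ = 0 || 1 = 1
(!!φ && (φ || ψ)) -> ((!φ && (φ || ψ)) || φ) = 2 -> 1 = 1
This gives 1 ≠ 3.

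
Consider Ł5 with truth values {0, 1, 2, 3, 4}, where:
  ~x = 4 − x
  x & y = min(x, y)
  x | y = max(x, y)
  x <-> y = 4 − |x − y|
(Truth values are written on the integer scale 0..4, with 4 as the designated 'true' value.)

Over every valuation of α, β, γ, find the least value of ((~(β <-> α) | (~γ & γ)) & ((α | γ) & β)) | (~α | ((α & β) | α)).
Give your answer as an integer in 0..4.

Take α = 2, β = 0, γ = 0:
β <-> α = 0 <-> 2 = 2
~(β <-> α) = ~2 = 2
~γ = ~0 = 4
~γ & γ = 4 & 0 = 0
~(β <-> α) | (~γ & γ) = 2 | 0 = 2
α | γ = 2 | 0 = 2
(α | γ) & β = 2 & 0 = 0
(~(β <-> α) | (~γ & γ)) & ((α | γ) & β) = 2 & 0 = 0
~α = ~2 = 2
α & β = 2 & 0 = 0
(α & β) | α = 0 | 2 = 2
~α | ((α & β) | α) = 2 | 2 = 2
((~(β <-> α) | (~γ & γ)) & ((α | γ) & β)) | (~α | ((α & β) | α)) = 0 | 2 = 2
No assignment yields a value below 2, so this is the minimum.

2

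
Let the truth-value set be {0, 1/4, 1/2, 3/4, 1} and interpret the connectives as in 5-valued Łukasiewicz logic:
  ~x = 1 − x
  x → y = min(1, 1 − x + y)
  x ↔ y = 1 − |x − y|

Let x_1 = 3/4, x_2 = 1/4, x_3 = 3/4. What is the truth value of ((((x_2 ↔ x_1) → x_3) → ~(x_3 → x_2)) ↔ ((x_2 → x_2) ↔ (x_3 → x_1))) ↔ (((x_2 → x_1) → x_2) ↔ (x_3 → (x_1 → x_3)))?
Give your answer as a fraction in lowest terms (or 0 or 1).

x_2 ↔ x_1 = 1/4 ↔ 3/4 = 1/2
(x_2 ↔ x_1) → x_3 = 1/2 → 3/4 = 1
x_3 → x_2 = 3/4 → 1/4 = 1/2
~(x_3 → x_2) = ~1/2 = 1/2
((x_2 ↔ x_1) → x_3) → ~(x_3 → x_2) = 1 → 1/2 = 1/2
x_2 → x_2 = 1/4 → 1/4 = 1
x_3 → x_1 = 3/4 → 3/4 = 1
(x_2 → x_2) ↔ (x_3 → x_1) = 1 ↔ 1 = 1
(((x_2 ↔ x_1) → x_3) → ~(x_3 → x_2)) ↔ ((x_2 → x_2) ↔ (x_3 → x_1)) = 1/2 ↔ 1 = 1/2
x_2 → x_1 = 1/4 → 3/4 = 1
(x_2 → x_1) → x_2 = 1 → 1/4 = 1/4
x_1 → x_3 = 3/4 → 3/4 = 1
x_3 → (x_1 → x_3) = 3/4 → 1 = 1
((x_2 → x_1) → x_2) ↔ (x_3 → (x_1 → x_3)) = 1/4 ↔ 1 = 1/4
((((x_2 ↔ x_1) → x_3) → ~(x_3 → x_2)) ↔ ((x_2 → x_2) ↔ (x_3 → x_1))) ↔ (((x_2 → x_1) → x_2) ↔ (x_3 → (x_1 → x_3))) = 1/2 ↔ 1/4 = 3/4

3/4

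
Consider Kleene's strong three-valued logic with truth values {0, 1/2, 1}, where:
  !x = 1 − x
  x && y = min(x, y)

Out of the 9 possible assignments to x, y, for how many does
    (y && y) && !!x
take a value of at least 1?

1

x = 0, y = 0 ↦ 0  <
x = 0, y = 1/2 ↦ 0  <
x = 0, y = 1 ↦ 0  <
x = 1/2, y = 0 ↦ 0  <
x = 1/2, y = 1/2 ↦ 1/2  <
x = 1/2, y = 1 ↦ 1/2  <
x = 1, y = 0 ↦ 0  <
x = 1, y = 1/2 ↦ 1/2  <
x = 1, y = 1 ↦ 1  ≥
So 1 of the 9 assignments meets the threshold.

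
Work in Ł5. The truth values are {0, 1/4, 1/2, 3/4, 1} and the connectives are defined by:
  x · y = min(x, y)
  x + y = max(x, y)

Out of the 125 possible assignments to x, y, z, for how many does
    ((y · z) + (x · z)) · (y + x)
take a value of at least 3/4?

value 1: 9 assignments (counts)
value 3/4: 23 assignments (counts)
value 1/2: 31 assignments
value 1/4: 33 assignments
value 0: 29 assignments
So 32 of the 125 assignments meet the threshold.

32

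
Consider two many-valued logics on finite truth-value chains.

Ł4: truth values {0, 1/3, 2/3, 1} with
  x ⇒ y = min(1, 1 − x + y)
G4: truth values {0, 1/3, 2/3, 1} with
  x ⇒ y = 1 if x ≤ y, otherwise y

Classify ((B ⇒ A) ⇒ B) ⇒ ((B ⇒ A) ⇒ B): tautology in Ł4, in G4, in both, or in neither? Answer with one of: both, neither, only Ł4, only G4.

both

In Ł4: every assignment gives 1 — tautology.
In G4: every assignment gives 1 — tautology.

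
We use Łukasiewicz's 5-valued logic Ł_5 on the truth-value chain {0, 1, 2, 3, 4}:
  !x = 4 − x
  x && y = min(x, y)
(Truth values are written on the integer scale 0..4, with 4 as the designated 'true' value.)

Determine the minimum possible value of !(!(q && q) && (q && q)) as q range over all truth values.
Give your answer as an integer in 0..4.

Take q = 2:
q && q = 2 && 2 = 2
!(q && q) = !2 = 2
q && q = 2 && 2 = 2
!(q && q) && (q && q) = 2 && 2 = 2
!(!(q && q) && (q && q)) = !2 = 2
No assignment yields a value below 2, so this is the minimum.

2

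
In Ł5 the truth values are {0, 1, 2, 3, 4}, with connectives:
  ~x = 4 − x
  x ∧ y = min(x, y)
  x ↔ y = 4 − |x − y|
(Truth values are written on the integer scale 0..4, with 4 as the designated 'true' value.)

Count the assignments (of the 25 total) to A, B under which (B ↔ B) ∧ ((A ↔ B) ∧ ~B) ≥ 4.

1

value 4: 1 assignment (counts)
value 3: 4 assignments
value 2: 7 assignments
value 1: 7 assignments
value 0: 6 assignments
So 1 of the 25 assignments meets the threshold.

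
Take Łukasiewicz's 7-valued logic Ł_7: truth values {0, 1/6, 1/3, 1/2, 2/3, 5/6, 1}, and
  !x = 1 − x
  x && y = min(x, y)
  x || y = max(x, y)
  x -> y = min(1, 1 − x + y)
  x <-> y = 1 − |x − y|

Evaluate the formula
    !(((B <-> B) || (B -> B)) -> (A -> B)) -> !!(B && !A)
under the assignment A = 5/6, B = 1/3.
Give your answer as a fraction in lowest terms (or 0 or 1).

2/3

B <-> B = 1/3 <-> 1/3 = 1
B -> B = 1/3 -> 1/3 = 1
(B <-> B) || (B -> B) = 1 || 1 = 1
A -> B = 5/6 -> 1/3 = 1/2
((B <-> B) || (B -> B)) -> (A -> B) = 1 -> 1/2 = 1/2
!(((B <-> B) || (B -> B)) -> (A -> B)) = !1/2 = 1/2
!A = !5/6 = 1/6
B && !A = 1/3 && 1/6 = 1/6
!(B && !A) = !1/6 = 5/6
!!(B && !A) = !5/6 = 1/6
!(((B <-> B) || (B -> B)) -> (A -> B)) -> !!(B && !A) = 1/2 -> 1/6 = 2/3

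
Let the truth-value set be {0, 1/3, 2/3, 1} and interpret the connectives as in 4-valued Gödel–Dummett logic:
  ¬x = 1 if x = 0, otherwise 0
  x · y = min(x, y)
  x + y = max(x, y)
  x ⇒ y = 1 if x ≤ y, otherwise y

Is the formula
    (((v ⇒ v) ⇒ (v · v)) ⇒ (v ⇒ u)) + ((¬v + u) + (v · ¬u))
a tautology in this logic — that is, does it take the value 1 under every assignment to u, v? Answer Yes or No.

No

Counterexample: take u = 0, v = 1/3.
v ⇒ v = 1/3 ⇒ 1/3 = 1
v · v = 1/3 · 1/3 = 1/3
(v ⇒ v) ⇒ (v · v) = 1 ⇒ 1/3 = 1/3
v ⇒ u = 1/3 ⇒ 0 = 0
((v ⇒ v) ⇒ (v · v)) ⇒ (v ⇒ u) = 1/3 ⇒ 0 = 0
¬v = ¬1/3 = 0
¬v + u = 0 + 0 = 0
¬u = ¬0 = 1
v · ¬u = 1/3 · 1 = 1/3
(¬v + u) + (v · ¬u) = 0 + 1/3 = 1/3
(((v ⇒ v) ⇒ (v · v)) ⇒ (v ⇒ u)) + ((¬v + u) + (v · ¬u)) = 0 + 1/3 = 1/3
This gives 1/3 ≠ 1.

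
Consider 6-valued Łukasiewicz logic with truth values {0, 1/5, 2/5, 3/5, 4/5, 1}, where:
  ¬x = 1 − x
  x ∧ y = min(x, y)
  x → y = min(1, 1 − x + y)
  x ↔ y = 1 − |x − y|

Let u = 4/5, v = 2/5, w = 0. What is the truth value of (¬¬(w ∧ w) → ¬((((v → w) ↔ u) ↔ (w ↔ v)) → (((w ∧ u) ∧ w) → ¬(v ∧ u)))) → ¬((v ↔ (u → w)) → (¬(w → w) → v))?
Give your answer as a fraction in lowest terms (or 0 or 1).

0

w ∧ w = 0 ∧ 0 = 0
¬(w ∧ w) = ¬0 = 1
¬¬(w ∧ w) = ¬1 = 0
v → w = 2/5 → 0 = 3/5
(v → w) ↔ u = 3/5 ↔ 4/5 = 4/5
w ↔ v = 0 ↔ 2/5 = 3/5
((v → w) ↔ u) ↔ (w ↔ v) = 4/5 ↔ 3/5 = 4/5
w ∧ u = 0 ∧ 4/5 = 0
(w ∧ u) ∧ w = 0 ∧ 0 = 0
v ∧ u = 2/5 ∧ 4/5 = 2/5
¬(v ∧ u) = ¬2/5 = 3/5
((w ∧ u) ∧ w) → ¬(v ∧ u) = 0 → 3/5 = 1
(((v → w) ↔ u) ↔ (w ↔ v)) → (((w ∧ u) ∧ w) → ¬(v ∧ u)) = 4/5 → 1 = 1
¬((((v → w) ↔ u) ↔ (w ↔ v)) → (((w ∧ u) ∧ w) → ¬(v ∧ u))) = ¬1 = 0
¬¬(w ∧ w) → ¬((((v → w) ↔ u) ↔ (w ↔ v)) → (((w ∧ u) ∧ w) → ¬(v ∧ u))) = 0 → 0 = 1
u → w = 4/5 → 0 = 1/5
v ↔ (u → w) = 2/5 ↔ 1/5 = 4/5
w → w = 0 → 0 = 1
¬(w → w) = ¬1 = 0
¬(w → w) → v = 0 → 2/5 = 1
(v ↔ (u → w)) → (¬(w → w) → v) = 4/5 → 1 = 1
¬((v ↔ (u → w)) → (¬(w → w) → v)) = ¬1 = 0
(¬¬(w ∧ w) → ¬((((v → w) ↔ u) ↔ (w ↔ v)) → (((w ∧ u) ∧ w) → ¬(v ∧ u)))) → ¬((v ↔ (u → w)) → (¬(w → w) → v)) = 1 → 0 = 0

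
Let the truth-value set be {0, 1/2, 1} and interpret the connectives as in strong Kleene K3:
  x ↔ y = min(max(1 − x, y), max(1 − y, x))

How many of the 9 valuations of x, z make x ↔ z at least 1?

x = 0, z = 0 ↦ 1  ≥
x = 0, z = 1/2 ↦ 1/2  <
x = 0, z = 1 ↦ 0  <
x = 1/2, z = 0 ↦ 1/2  <
x = 1/2, z = 1/2 ↦ 1/2  <
x = 1/2, z = 1 ↦ 1/2  <
x = 1, z = 0 ↦ 0  <
x = 1, z = 1/2 ↦ 1/2  <
x = 1, z = 1 ↦ 1  ≥
So 2 of the 9 assignments meet the threshold.

2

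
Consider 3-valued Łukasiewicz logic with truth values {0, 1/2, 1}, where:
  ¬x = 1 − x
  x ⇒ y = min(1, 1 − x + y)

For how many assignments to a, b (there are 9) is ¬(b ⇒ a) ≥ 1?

a = 0, b = 0 ↦ 0  <
a = 0, b = 1/2 ↦ 1/2  <
a = 0, b = 1 ↦ 1  ≥
a = 1/2, b = 0 ↦ 0  <
a = 1/2, b = 1/2 ↦ 0  <
a = 1/2, b = 1 ↦ 1/2  <
a = 1, b = 0 ↦ 0  <
a = 1, b = 1/2 ↦ 0  <
a = 1, b = 1 ↦ 0  <
So 1 of the 9 assignments meets the threshold.

1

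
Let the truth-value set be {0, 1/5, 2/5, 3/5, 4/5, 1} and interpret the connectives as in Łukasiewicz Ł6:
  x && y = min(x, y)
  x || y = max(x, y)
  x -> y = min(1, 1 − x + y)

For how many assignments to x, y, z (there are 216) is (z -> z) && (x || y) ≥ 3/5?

162

value 1: 66 assignments (counts)
value 4/5: 54 assignments (counts)
value 3/5: 42 assignments (counts)
value 2/5: 30 assignments
value 1/5: 18 assignments
value 0: 6 assignments
So 162 of the 216 assignments meet the threshold.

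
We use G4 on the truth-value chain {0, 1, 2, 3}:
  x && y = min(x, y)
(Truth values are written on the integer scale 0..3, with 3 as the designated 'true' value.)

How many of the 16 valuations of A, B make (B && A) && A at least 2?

A = 0, B = 0 ↦ 0  <
A = 0, B = 1 ↦ 0  <
A = 0, B = 2 ↦ 0  <
A = 0, B = 3 ↦ 0  <
A = 1, B = 0 ↦ 0  <
A = 1, B = 1 ↦ 1  <
A = 1, B = 2 ↦ 1  <
A = 1, B = 3 ↦ 1  <
A = 2, B = 0 ↦ 0  <
A = 2, B = 1 ↦ 1  <
A = 2, B = 2 ↦ 2  ≥
A = 2, B = 3 ↦ 2  ≥
A = 3, B = 0 ↦ 0  <
A = 3, B = 1 ↦ 1  <
A = 3, B = 2 ↦ 2  ≥
A = 3, B = 3 ↦ 3  ≥
So 4 of the 16 assignments meet the threshold.

4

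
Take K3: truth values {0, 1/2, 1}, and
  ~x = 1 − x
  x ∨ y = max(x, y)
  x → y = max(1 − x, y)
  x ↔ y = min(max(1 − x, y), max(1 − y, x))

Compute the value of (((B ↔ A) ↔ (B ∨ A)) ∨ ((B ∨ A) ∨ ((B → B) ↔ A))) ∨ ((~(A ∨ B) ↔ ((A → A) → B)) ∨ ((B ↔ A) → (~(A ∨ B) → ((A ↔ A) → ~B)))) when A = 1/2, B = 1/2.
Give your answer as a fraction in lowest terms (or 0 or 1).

1/2

B ↔ A = 1/2 ↔ 1/2 = 1/2
B ∨ A = 1/2 ∨ 1/2 = 1/2
(B ↔ A) ↔ (B ∨ A) = 1/2 ↔ 1/2 = 1/2
B ∨ A = 1/2 ∨ 1/2 = 1/2
B → B = 1/2 → 1/2 = 1/2
(B → B) ↔ A = 1/2 ↔ 1/2 = 1/2
(B ∨ A) ∨ ((B → B) ↔ A) = 1/2 ∨ 1/2 = 1/2
((B ↔ A) ↔ (B ∨ A)) ∨ ((B ∨ A) ∨ ((B → B) ↔ A)) = 1/2 ∨ 1/2 = 1/2
A ∨ B = 1/2 ∨ 1/2 = 1/2
~(A ∨ B) = ~1/2 = 1/2
A → A = 1/2 → 1/2 = 1/2
(A → A) → B = 1/2 → 1/2 = 1/2
~(A ∨ B) ↔ ((A → A) → B) = 1/2 ↔ 1/2 = 1/2
B ↔ A = 1/2 ↔ 1/2 = 1/2
A ∨ B = 1/2 ∨ 1/2 = 1/2
~(A ∨ B) = ~1/2 = 1/2
A ↔ A = 1/2 ↔ 1/2 = 1/2
~B = ~1/2 = 1/2
(A ↔ A) → ~B = 1/2 → 1/2 = 1/2
~(A ∨ B) → ((A ↔ A) → ~B) = 1/2 → 1/2 = 1/2
(B ↔ A) → (~(A ∨ B) → ((A ↔ A) → ~B)) = 1/2 → 1/2 = 1/2
(~(A ∨ B) ↔ ((A → A) → B)) ∨ ((B ↔ A) → (~(A ∨ B) → ((A ↔ A) → ~B))) = 1/2 ∨ 1/2 = 1/2
(((B ↔ A) ↔ (B ∨ A)) ∨ ((B ∨ A) ∨ ((B → B) ↔ A))) ∨ ((~(A ∨ B) ↔ ((A → A) → B)) ∨ ((B ↔ A) → (~(A ∨ B) → ((A ↔ A) → ~B)))) = 1/2 ∨ 1/2 = 1/2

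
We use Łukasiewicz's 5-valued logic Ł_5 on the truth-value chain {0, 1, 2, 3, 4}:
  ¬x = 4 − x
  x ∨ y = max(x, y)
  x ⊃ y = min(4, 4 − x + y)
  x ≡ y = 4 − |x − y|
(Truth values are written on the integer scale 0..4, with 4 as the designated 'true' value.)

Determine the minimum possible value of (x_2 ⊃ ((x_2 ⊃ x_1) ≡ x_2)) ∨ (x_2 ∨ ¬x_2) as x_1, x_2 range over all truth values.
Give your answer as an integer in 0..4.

Take x_1 = 0, x_2 = 3:
x_2 ⊃ x_1 = 3 ⊃ 0 = 1
(x_2 ⊃ x_1) ≡ x_2 = 1 ≡ 3 = 2
x_2 ⊃ ((x_2 ⊃ x_1) ≡ x_2) = 3 ⊃ 2 = 3
¬x_2 = ¬3 = 1
x_2 ∨ ¬x_2 = 3 ∨ 1 = 3
(x_2 ⊃ ((x_2 ⊃ x_1) ≡ x_2)) ∨ (x_2 ∨ ¬x_2) = 3 ∨ 3 = 3
No assignment yields a value below 3, so this is the minimum.

3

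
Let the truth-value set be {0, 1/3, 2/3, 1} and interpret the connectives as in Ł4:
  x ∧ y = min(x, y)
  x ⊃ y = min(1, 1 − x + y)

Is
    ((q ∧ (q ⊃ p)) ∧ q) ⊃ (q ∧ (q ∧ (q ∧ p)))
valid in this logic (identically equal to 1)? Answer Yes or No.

No

Counterexample: take p = 0, q = 1/3.
q ⊃ p = 1/3 ⊃ 0 = 2/3
q ∧ (q ⊃ p) = 1/3 ∧ 2/3 = 1/3
(q ∧ (q ⊃ p)) ∧ q = 1/3 ∧ 1/3 = 1/3
q ∧ p = 1/3 ∧ 0 = 0
q ∧ (q ∧ p) = 1/3 ∧ 0 = 0
q ∧ (q ∧ (q ∧ p)) = 1/3 ∧ 0 = 0
((q ∧ (q ⊃ p)) ∧ q) ⊃ (q ∧ (q ∧ (q ∧ p))) = 1/3 ⊃ 0 = 2/3
This gives 2/3 ≠ 1.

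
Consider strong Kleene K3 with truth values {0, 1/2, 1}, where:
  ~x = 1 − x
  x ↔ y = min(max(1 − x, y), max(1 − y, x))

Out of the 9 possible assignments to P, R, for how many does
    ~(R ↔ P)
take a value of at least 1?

2

P = 0, R = 0 ↦ 0  <
P = 0, R = 1/2 ↦ 1/2  <
P = 0, R = 1 ↦ 1  ≥
P = 1/2, R = 0 ↦ 1/2  <
P = 1/2, R = 1/2 ↦ 1/2  <
P = 1/2, R = 1 ↦ 1/2  <
P = 1, R = 0 ↦ 1  ≥
P = 1, R = 1/2 ↦ 1/2  <
P = 1, R = 1 ↦ 0  <
So 2 of the 9 assignments meet the threshold.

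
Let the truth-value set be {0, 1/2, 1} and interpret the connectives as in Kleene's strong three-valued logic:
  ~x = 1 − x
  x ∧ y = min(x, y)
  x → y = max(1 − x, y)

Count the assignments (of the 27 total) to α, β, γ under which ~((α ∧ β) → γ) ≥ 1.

1

value 1: 1 assignment (counts)
value 1/2: 7 assignments
value 0: 19 assignments
So 1 of the 27 assignments meets the threshold.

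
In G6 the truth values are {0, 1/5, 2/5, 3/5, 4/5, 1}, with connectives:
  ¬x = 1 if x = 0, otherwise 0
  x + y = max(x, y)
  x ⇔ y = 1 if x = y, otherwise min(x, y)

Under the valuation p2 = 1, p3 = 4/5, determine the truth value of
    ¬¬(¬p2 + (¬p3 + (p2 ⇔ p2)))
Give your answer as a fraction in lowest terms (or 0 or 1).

1

¬p2 = ¬1 = 0
¬p3 = ¬4/5 = 0
p2 ⇔ p2 = 1 ⇔ 1 = 1
¬p3 + (p2 ⇔ p2) = 0 + 1 = 1
¬p2 + (¬p3 + (p2 ⇔ p2)) = 0 + 1 = 1
¬(¬p2 + (¬p3 + (p2 ⇔ p2))) = ¬1 = 0
¬¬(¬p2 + (¬p3 + (p2 ⇔ p2))) = ¬0 = 1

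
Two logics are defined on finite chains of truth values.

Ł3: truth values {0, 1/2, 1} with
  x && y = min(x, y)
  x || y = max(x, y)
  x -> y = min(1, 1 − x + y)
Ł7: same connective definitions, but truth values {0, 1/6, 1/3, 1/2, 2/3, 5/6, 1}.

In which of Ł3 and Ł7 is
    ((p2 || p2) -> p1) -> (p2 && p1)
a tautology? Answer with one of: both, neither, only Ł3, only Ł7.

In Ł3: at p1 = 0, p2 = 0 the value is 0 — not a tautology.
In Ł7: at p1 = 0, p2 = 0 the value is 0 — not a tautology.

neither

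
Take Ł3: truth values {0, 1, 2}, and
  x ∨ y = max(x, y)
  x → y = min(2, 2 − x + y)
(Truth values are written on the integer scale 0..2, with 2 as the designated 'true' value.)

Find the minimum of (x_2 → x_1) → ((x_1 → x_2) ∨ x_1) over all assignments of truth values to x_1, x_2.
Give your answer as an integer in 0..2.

Take x_1 = 1, x_2 = 0:
x_2 → x_1 = 0 → 1 = 2
x_1 → x_2 = 1 → 0 = 1
(x_1 → x_2) ∨ x_1 = 1 ∨ 1 = 1
(x_2 → x_1) → ((x_1 → x_2) ∨ x_1) = 2 → 1 = 1
No assignment yields a value below 1, so this is the minimum.

1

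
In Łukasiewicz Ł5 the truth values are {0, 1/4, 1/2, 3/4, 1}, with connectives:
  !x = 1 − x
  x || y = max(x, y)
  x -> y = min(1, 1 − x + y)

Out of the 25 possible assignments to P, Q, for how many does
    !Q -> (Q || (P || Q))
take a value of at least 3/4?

value 1: 18 assignments (counts)
value 3/4: 2 assignments (counts)
value 1/2: 3 assignments
value 1/4: 1 assignment
value 0: 1 assignment
So 20 of the 25 assignments meet the threshold.

20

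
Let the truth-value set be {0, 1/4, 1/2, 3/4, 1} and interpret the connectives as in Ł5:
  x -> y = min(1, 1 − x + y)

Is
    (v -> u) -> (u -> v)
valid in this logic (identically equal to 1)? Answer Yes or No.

No

Counterexample: take u = 1/4, v = 0.
v -> u = 0 -> 1/4 = 1
u -> v = 1/4 -> 0 = 3/4
(v -> u) -> (u -> v) = 1 -> 3/4 = 3/4
This gives 3/4 ≠ 1.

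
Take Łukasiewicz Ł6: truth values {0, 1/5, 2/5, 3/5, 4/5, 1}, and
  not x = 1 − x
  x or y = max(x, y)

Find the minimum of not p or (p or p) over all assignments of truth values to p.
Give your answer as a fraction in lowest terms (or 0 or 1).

3/5

Take p = 2/5:
not p = not 2/5 = 3/5
p or p = 2/5 or 2/5 = 2/5
not p or (p or p) = 3/5 or 2/5 = 3/5
No assignment yields a value below 3/5, so this is the minimum.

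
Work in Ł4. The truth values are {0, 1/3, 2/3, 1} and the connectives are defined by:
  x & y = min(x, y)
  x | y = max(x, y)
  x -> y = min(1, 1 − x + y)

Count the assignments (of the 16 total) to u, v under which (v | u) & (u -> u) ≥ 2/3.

12

u = 0, v = 0 ↦ 0  <
u = 0, v = 1/3 ↦ 1/3  <
u = 0, v = 2/3 ↦ 2/3  ≥
u = 0, v = 1 ↦ 1  ≥
u = 1/3, v = 0 ↦ 1/3  <
u = 1/3, v = 1/3 ↦ 1/3  <
u = 1/3, v = 2/3 ↦ 2/3  ≥
u = 1/3, v = 1 ↦ 1  ≥
u = 2/3, v = 0 ↦ 2/3  ≥
u = 2/3, v = 1/3 ↦ 2/3  ≥
u = 2/3, v = 2/3 ↦ 2/3  ≥
u = 2/3, v = 1 ↦ 1  ≥
u = 1, v = 0 ↦ 1  ≥
u = 1, v = 1/3 ↦ 1  ≥
u = 1, v = 2/3 ↦ 1  ≥
u = 1, v = 1 ↦ 1  ≥
So 12 of the 16 assignments meet the threshold.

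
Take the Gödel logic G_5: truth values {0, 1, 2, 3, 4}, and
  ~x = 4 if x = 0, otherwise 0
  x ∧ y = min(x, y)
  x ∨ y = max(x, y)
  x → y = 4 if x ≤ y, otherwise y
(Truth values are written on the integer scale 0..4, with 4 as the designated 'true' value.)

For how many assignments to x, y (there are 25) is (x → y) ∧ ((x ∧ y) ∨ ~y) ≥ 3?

5

value 4: 2 assignments (counts)
value 3: 3 assignments (counts)
value 2: 5 assignments
value 1: 7 assignments
value 0: 8 assignments
So 5 of the 25 assignments meet the threshold.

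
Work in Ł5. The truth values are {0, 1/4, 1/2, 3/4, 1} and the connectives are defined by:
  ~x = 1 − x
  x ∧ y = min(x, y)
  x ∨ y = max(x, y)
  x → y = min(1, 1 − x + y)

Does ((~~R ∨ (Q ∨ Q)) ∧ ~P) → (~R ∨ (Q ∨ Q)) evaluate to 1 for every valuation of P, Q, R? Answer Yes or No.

Counterexample: take P = 0, Q = 0, R = 3/4.
~R = ~3/4 = 1/4
~~R = ~1/4 = 3/4
Q ∨ Q = 0 ∨ 0 = 0
~~R ∨ (Q ∨ Q) = 3/4 ∨ 0 = 3/4
~P = ~0 = 1
(~~R ∨ (Q ∨ Q)) ∧ ~P = 3/4 ∧ 1 = 3/4
~R = ~3/4 = 1/4
Q ∨ Q = 0 ∨ 0 = 0
~R ∨ (Q ∨ Q) = 1/4 ∨ 0 = 1/4
((~~R ∨ (Q ∨ Q)) ∧ ~P) → (~R ∨ (Q ∨ Q)) = 3/4 → 1/4 = 1/2
This gives 1/2 ≠ 1.

No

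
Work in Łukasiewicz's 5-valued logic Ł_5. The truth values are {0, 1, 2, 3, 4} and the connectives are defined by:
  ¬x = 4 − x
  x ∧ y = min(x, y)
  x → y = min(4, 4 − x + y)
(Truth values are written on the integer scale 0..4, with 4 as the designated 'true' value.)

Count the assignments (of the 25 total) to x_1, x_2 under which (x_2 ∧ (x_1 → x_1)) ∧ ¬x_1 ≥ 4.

value 4: 1 assignment (counts)
value 3: 3 assignments
value 2: 5 assignments
value 1: 7 assignments
value 0: 9 assignments
So 1 of the 25 assignments meets the threshold.

1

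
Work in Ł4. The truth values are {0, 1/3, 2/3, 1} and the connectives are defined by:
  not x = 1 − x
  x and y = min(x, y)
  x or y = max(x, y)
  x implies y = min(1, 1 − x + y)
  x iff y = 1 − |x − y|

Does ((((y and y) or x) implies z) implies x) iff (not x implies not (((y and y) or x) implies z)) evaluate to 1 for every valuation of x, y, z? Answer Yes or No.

Yes

At x = 2/3, y = 1/3, z = 2/3, for instance:
y and y = 1/3 and 1/3 = 1/3
(y and y) or x = 1/3 or 2/3 = 2/3
((y and y) or x) implies z = 2/3 implies 2/3 = 1
(((y and y) or x) implies z) implies x = 1 implies 2/3 = 2/3
not x = not 2/3 = 1/3
not (((y and y) or x) implies z) = not 1 = 0
not x implies not (((y and y) or x) implies z) = 1/3 implies 0 = 2/3
((((y and y) or x) implies z) implies x) iff (not x implies not (((y and y) or x) implies z)) = 2/3 iff 2/3 = 1
and checking the remaining 63 assignments likewise gives ≥ 1 in every case.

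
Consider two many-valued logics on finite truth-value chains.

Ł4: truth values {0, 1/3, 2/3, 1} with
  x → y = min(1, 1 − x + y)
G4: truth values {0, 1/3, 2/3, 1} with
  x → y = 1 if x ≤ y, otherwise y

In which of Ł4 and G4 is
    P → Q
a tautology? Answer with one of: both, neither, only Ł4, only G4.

neither

In Ł4: at P = 1/3, Q = 0 the value is 2/3 — not a tautology.
In G4: at P = 1/3, Q = 0 the value is 0 — not a tautology.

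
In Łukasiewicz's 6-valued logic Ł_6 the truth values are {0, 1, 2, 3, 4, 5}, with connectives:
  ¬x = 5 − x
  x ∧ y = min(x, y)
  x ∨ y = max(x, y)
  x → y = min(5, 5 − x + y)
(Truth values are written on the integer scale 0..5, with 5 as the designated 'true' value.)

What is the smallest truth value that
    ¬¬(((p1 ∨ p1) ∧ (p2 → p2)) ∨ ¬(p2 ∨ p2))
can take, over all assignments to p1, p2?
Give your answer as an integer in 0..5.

0

Take p1 = 0, p2 = 5:
p1 ∨ p1 = 0 ∨ 0 = 0
p2 → p2 = 5 → 5 = 5
(p1 ∨ p1) ∧ (p2 → p2) = 0 ∧ 5 = 0
p2 ∨ p2 = 5 ∨ 5 = 5
¬(p2 ∨ p2) = ¬5 = 0
((p1 ∨ p1) ∧ (p2 → p2)) ∨ ¬(p2 ∨ p2) = 0 ∨ 0 = 0
¬(((p1 ∨ p1) ∧ (p2 → p2)) ∨ ¬(p2 ∨ p2)) = ¬0 = 5
¬¬(((p1 ∨ p1) ∧ (p2 → p2)) ∨ ¬(p2 ∨ p2)) = ¬5 = 0
No assignment yields a value below 0, so this is the minimum.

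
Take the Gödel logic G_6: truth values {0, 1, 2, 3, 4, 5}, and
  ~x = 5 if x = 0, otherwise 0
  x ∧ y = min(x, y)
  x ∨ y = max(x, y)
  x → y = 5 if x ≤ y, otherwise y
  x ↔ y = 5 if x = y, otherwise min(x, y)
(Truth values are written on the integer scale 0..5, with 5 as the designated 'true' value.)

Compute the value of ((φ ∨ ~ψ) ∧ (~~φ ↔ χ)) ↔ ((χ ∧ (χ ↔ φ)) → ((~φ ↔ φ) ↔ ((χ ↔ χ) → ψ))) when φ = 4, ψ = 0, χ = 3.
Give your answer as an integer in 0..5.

~ψ = ~0 = 5
φ ∨ ~ψ = 4 ∨ 5 = 5
~φ = ~4 = 0
~~φ = ~0 = 5
~~φ ↔ χ = 5 ↔ 3 = 3
(φ ∨ ~ψ) ∧ (~~φ ↔ χ) = 5 ∧ 3 = 3
χ ↔ φ = 3 ↔ 4 = 3
χ ∧ (χ ↔ φ) = 3 ∧ 3 = 3
~φ = ~4 = 0
~φ ↔ φ = 0 ↔ 4 = 0
χ ↔ χ = 3 ↔ 3 = 5
(χ ↔ χ) → ψ = 5 → 0 = 0
(~φ ↔ φ) ↔ ((χ ↔ χ) → ψ) = 0 ↔ 0 = 5
(χ ∧ (χ ↔ φ)) → ((~φ ↔ φ) ↔ ((χ ↔ χ) → ψ)) = 3 → 5 = 5
((φ ∨ ~ψ) ∧ (~~φ ↔ χ)) ↔ ((χ ∧ (χ ↔ φ)) → ((~φ ↔ φ) ↔ ((χ ↔ χ) → ψ))) = 3 ↔ 5 = 3

3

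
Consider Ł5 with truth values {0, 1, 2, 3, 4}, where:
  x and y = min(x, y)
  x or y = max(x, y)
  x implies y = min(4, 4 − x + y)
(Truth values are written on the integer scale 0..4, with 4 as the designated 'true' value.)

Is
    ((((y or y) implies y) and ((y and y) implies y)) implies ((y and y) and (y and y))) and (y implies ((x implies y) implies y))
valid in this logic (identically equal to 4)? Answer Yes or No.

Counterexample: take x = 0, y = 0.
y or y = 0 or 0 = 0
(y or y) implies y = 0 implies 0 = 4
y and y = 0 and 0 = 0
(y and y) implies y = 0 implies 0 = 4
((y or y) implies y) and ((y and y) implies y) = 4 and 4 = 4
y and y = 0 and 0 = 0
y and y = 0 and 0 = 0
(y and y) and (y and y) = 0 and 0 = 0
(((y or y) implies y) and ((y and y) implies y)) implies ((y and y) and (y and y)) = 4 implies 0 = 0
x implies y = 0 implies 0 = 4
(x implies y) implies y = 4 implies 0 = 0
y implies ((x implies y) implies y) = 0 implies 0 = 4
((((y or y) implies y) and ((y and y) implies y)) implies ((y and y) and (y and y))) and (y implies ((x implies y) implies y)) = 0 and 4 = 0
This gives 0 ≠ 4.

No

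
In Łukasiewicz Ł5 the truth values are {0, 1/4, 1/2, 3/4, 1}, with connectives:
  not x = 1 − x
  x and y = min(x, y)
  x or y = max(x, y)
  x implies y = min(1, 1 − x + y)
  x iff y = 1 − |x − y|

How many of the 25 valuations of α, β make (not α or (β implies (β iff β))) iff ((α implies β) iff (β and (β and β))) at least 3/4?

16

value 1: 9 assignments (counts)
value 3/4: 7 assignments (counts)
value 1/2: 5 assignments
value 1/4: 3 assignments
value 0: 1 assignment
So 16 of the 25 assignments meet the threshold.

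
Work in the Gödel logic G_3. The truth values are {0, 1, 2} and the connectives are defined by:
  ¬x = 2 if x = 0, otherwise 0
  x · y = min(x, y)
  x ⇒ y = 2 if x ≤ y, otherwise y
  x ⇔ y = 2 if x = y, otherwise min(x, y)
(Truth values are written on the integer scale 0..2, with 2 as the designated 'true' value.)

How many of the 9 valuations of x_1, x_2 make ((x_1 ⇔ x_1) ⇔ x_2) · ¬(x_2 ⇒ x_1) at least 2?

1

x_1 = 0, x_2 = 0 ↦ 0  <
x_1 = 0, x_2 = 1 ↦ 1  <
x_1 = 0, x_2 = 2 ↦ 2  ≥
x_1 = 1, x_2 = 0 ↦ 0  <
x_1 = 1, x_2 = 1 ↦ 0  <
x_1 = 1, x_2 = 2 ↦ 0  <
x_1 = 2, x_2 = 0 ↦ 0  <
x_1 = 2, x_2 = 1 ↦ 0  <
x_1 = 2, x_2 = 2 ↦ 0  <
So 1 of the 9 assignments meets the threshold.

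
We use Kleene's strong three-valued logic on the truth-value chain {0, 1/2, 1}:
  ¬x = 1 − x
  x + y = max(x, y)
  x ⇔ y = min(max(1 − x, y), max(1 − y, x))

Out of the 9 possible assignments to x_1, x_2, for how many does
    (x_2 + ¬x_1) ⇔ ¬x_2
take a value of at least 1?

x_1 = 0, x_2 = 0 ↦ 1  ≥
x_1 = 0, x_2 = 1/2 ↦ 1/2  <
x_1 = 0, x_2 = 1 ↦ 0  <
x_1 = 1/2, x_2 = 0 ↦ 1/2  <
x_1 = 1/2, x_2 = 1/2 ↦ 1/2  <
x_1 = 1/2, x_2 = 1 ↦ 0  <
x_1 = 1, x_2 = 0 ↦ 0  <
x_1 = 1, x_2 = 1/2 ↦ 1/2  <
x_1 = 1, x_2 = 1 ↦ 0  <
So 1 of the 9 assignments meets the threshold.

1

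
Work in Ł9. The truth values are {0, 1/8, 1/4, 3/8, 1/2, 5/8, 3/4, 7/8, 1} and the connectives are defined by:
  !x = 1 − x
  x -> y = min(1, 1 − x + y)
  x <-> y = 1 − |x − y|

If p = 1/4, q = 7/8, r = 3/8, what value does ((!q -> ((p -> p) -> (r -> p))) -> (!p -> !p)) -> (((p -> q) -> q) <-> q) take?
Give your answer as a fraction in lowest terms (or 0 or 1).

1

!q = !7/8 = 1/8
p -> p = 1/4 -> 1/4 = 1
r -> p = 3/8 -> 1/4 = 7/8
(p -> p) -> (r -> p) = 1 -> 7/8 = 7/8
!q -> ((p -> p) -> (r -> p)) = 1/8 -> 7/8 = 1
!p = !1/4 = 3/4
!p = !1/4 = 3/4
!p -> !p = 3/4 -> 3/4 = 1
(!q -> ((p -> p) -> (r -> p))) -> (!p -> !p) = 1 -> 1 = 1
p -> q = 1/4 -> 7/8 = 1
(p -> q) -> q = 1 -> 7/8 = 7/8
((p -> q) -> q) <-> q = 7/8 <-> 7/8 = 1
((!q -> ((p -> p) -> (r -> p))) -> (!p -> !p)) -> (((p -> q) -> q) <-> q) = 1 -> 1 = 1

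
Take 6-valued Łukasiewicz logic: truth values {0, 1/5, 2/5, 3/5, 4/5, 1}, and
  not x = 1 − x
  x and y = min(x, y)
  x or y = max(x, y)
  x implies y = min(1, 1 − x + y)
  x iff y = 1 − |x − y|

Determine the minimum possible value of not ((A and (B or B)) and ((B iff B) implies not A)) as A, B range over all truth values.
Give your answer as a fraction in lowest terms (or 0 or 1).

3/5

Take A = 2/5, B = 2/5:
B or B = 2/5 or 2/5 = 2/5
A and (B or B) = 2/5 and 2/5 = 2/5
B iff B = 2/5 iff 2/5 = 1
not A = not 2/5 = 3/5
(B iff B) implies not A = 1 implies 3/5 = 3/5
(A and (B or B)) and ((B iff B) implies not A) = 2/5 and 3/5 = 2/5
not ((A and (B or B)) and ((B iff B) implies not A)) = not 2/5 = 3/5
No assignment yields a value below 3/5, so this is the minimum.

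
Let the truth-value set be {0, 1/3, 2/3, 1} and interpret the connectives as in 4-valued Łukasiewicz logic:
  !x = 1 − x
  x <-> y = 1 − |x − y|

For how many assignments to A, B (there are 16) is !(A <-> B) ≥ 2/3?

6

A = 0, B = 0 ↦ 0  <
A = 0, B = 1/3 ↦ 1/3  <
A = 0, B = 2/3 ↦ 2/3  ≥
A = 0, B = 1 ↦ 1  ≥
A = 1/3, B = 0 ↦ 1/3  <
A = 1/3, B = 1/3 ↦ 0  <
A = 1/3, B = 2/3 ↦ 1/3  <
A = 1/3, B = 1 ↦ 2/3  ≥
A = 2/3, B = 0 ↦ 2/3  ≥
A = 2/3, B = 1/3 ↦ 1/3  <
A = 2/3, B = 2/3 ↦ 0  <
A = 2/3, B = 1 ↦ 1/3  <
A = 1, B = 0 ↦ 1  ≥
A = 1, B = 1/3 ↦ 2/3  ≥
A = 1, B = 2/3 ↦ 1/3  <
A = 1, B = 1 ↦ 0  <
So 6 of the 16 assignments meet the threshold.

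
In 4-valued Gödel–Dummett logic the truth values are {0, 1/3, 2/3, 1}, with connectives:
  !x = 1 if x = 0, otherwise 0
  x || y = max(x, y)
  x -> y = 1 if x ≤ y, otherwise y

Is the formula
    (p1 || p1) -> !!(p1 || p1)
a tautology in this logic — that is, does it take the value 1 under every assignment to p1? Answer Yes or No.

p1 = 0 ↦ 1
p1 = 1/3 ↦ 1
p1 = 2/3 ↦ 1
p1 = 1 ↦ 1
Every assignment gives a value ≥ 1.

Yes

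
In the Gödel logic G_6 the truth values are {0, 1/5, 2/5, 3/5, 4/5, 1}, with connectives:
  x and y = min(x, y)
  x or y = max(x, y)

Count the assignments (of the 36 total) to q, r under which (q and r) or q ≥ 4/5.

12

value 1: 6 assignments (counts)
value 4/5: 6 assignments (counts)
value 3/5: 6 assignments
value 2/5: 6 assignments
value 1/5: 6 assignments
value 0: 6 assignments
So 12 of the 36 assignments meet the threshold.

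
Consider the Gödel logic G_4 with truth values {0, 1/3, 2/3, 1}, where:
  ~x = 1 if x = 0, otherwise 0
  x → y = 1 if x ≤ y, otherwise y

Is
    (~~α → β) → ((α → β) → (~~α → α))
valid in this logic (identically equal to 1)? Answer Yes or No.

Counterexample: take α = 1/3, β = 2/3.
~α = ~1/3 = 0
~~α = ~0 = 1
~~α → β = 1 → 2/3 = 2/3
α → β = 1/3 → 2/3 = 1
~α = ~1/3 = 0
~~α = ~0 = 1
~~α → α = 1 → 1/3 = 1/3
(α → β) → (~~α → α) = 1 → 1/3 = 1/3
(~~α → β) → ((α → β) → (~~α → α)) = 2/3 → 1/3 = 1/3
This gives 1/3 ≠ 1.

No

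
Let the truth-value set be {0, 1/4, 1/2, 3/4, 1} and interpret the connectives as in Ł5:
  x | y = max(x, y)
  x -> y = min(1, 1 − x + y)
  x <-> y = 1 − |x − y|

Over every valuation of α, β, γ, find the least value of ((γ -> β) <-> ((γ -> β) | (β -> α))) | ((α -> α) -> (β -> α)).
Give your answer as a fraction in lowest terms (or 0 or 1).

3/4

Take α = 0, β = 1/4, γ = 3/4:
γ -> β = 3/4 -> 1/4 = 1/2
γ -> β = 3/4 -> 1/4 = 1/2
β -> α = 1/4 -> 0 = 3/4
(γ -> β) | (β -> α) = 1/2 | 3/4 = 3/4
(γ -> β) <-> ((γ -> β) | (β -> α)) = 1/2 <-> 3/4 = 3/4
α -> α = 0 -> 0 = 1
β -> α = 1/4 -> 0 = 3/4
(α -> α) -> (β -> α) = 1 -> 3/4 = 3/4
((γ -> β) <-> ((γ -> β) | (β -> α))) | ((α -> α) -> (β -> α)) = 3/4 | 3/4 = 3/4
No assignment yields a value below 3/4, so this is the minimum.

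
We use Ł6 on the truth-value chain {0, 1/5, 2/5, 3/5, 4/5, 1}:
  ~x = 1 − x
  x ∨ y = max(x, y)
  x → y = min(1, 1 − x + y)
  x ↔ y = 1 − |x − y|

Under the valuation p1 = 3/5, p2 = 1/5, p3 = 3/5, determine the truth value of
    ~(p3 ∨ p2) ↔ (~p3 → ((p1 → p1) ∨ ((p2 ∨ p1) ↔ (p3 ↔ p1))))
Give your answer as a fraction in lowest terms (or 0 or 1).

p3 ∨ p2 = 3/5 ∨ 1/5 = 3/5
~(p3 ∨ p2) = ~3/5 = 2/5
~p3 = ~3/5 = 2/5
p1 → p1 = 3/5 → 3/5 = 1
p2 ∨ p1 = 1/5 ∨ 3/5 = 3/5
p3 ↔ p1 = 3/5 ↔ 3/5 = 1
(p2 ∨ p1) ↔ (p3 ↔ p1) = 3/5 ↔ 1 = 3/5
(p1 → p1) ∨ ((p2 ∨ p1) ↔ (p3 ↔ p1)) = 1 ∨ 3/5 = 1
~p3 → ((p1 → p1) ∨ ((p2 ∨ p1) ↔ (p3 ↔ p1))) = 2/5 → 1 = 1
~(p3 ∨ p2) ↔ (~p3 → ((p1 → p1) ∨ ((p2 ∨ p1) ↔ (p3 ↔ p1)))) = 2/5 ↔ 1 = 2/5

2/5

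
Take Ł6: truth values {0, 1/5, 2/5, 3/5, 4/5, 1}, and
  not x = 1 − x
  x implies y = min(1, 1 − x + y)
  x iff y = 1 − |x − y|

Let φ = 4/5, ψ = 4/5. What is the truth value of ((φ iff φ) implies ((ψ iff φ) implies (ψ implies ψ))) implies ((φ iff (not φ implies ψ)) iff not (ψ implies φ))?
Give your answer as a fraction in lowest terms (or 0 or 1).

φ iff φ = 4/5 iff 4/5 = 1
ψ iff φ = 4/5 iff 4/5 = 1
ψ implies ψ = 4/5 implies 4/5 = 1
(ψ iff φ) implies (ψ implies ψ) = 1 implies 1 = 1
(φ iff φ) implies ((ψ iff φ) implies (ψ implies ψ)) = 1 implies 1 = 1
not φ = not 4/5 = 1/5
not φ implies ψ = 1/5 implies 4/5 = 1
φ iff (not φ implies ψ) = 4/5 iff 1 = 4/5
ψ implies φ = 4/5 implies 4/5 = 1
not (ψ implies φ) = not 1 = 0
(φ iff (not φ implies ψ)) iff not (ψ implies φ) = 4/5 iff 0 = 1/5
((φ iff φ) implies ((ψ iff φ) implies (ψ implies ψ))) implies ((φ iff (not φ implies ψ)) iff not (ψ implies φ)) = 1 implies 1/5 = 1/5

1/5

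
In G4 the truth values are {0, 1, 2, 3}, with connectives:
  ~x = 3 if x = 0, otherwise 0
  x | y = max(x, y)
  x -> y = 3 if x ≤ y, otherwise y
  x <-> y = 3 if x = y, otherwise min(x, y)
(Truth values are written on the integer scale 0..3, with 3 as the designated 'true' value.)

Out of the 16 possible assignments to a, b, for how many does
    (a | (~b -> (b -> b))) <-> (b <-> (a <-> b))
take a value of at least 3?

a = 0, b = 0 ↦ 0  <
a = 0, b = 1 ↦ 0  <
a = 0, b = 2 ↦ 0  <
a = 0, b = 3 ↦ 0  <
a = 1, b = 0 ↦ 3  ≥
a = 1, b = 1 ↦ 1  <
a = 1, b = 2 ↦ 1  <
a = 1, b = 3 ↦ 1  <
a = 2, b = 0 ↦ 3  ≥
a = 2, b = 1 ↦ 3  ≥
a = 2, b = 2 ↦ 2  <
a = 2, b = 3 ↦ 2  <
a = 3, b = 0 ↦ 3  ≥
a = 3, b = 1 ↦ 3  ≥
a = 3, b = 2 ↦ 3  ≥
a = 3, b = 3 ↦ 3  ≥
So 7 of the 16 assignments meet the threshold.

7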